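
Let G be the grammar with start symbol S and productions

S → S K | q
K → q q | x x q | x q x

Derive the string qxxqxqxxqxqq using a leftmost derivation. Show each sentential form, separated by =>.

S => SK => SKK => SKKK => SKKKK => qKKKK => qxxqKKK => qxxqxqxKK => qxxqxqxxqxK => qxxqxqxxqxqq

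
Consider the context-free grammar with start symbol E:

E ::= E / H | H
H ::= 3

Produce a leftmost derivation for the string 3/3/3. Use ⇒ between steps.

E ⇒ E/H   [E ::= E / H]
E/H ⇒ E/H/H   [E ::= E / H]
E/H/H ⇒ H/H/H   [E ::= H]
H/H/H ⇒ 3/H/H   [H ::= 3]
3/H/H ⇒ 3/3/H   [H ::= 3]
3/3/H ⇒ 3/3/3   [H ::= 3]

E ⇒ E/H ⇒ E/H/H ⇒ H/H/H ⇒ 3/H/H ⇒ 3/3/H ⇒ 3/3/3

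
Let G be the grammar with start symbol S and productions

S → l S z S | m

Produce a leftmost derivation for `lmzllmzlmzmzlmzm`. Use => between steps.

S=>lSzS=>lmzS=>lmzlSzS=>lmzllSzSzS=>lmzllmzSzS=>lmzllmzlSzSzS=>lmzllmzlmzSzS=>lmzllmzlmzmzS=>lmzllmzlmzmzlSzS=>lmzllmzlmzmzlmzS=>lmzllmzlmzmzlmzm

S => lSzS   [S → l S z S]
lSzS => lmzS   [S → m]
lmzS => lmzlSzS   [S → l S z S]
lmzlSzS => lmzllSzSzS   [S → l S z S]
lmzllSzSzS => lmzllmzSzS   [S → m]
lmzllmzSzS => lmzllmzlSzSzS   [S → l S z S]
lmzllmzlSzSzS => lmzllmzlmzSzS   [S → m]
lmzllmzlmzSzS => lmzllmzlmzmzS   [S → m]
lmzllmzlmzmzS => lmzllmzlmzmzlSzS   [S → l S z S]
lmzllmzlmzmzlSzS => lmzllmzlmzmzlmzS   [S → m]
lmzllmzlmzmzlmzS => lmzllmzlmzmzlmzm   [S → m]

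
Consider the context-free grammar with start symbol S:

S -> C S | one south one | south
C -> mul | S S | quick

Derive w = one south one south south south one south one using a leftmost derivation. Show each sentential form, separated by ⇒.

S ⇒ C S ⇒ S S S ⇒ one south one S S ⇒ one south one south S ⇒ one south one south C S ⇒ one south one south S S S ⇒ one south one south south S S ⇒ one south one south south south S ⇒ one south one south south south one south one

S ⇒ C S   [S -> C S]
C S ⇒ S S S   [C -> S S]
S S S ⇒ one south one S S   [S -> one south one]
one south one S S ⇒ one south one south S   [S -> south]
one south one south S ⇒ one south one south C S   [S -> C S]
one south one south C S ⇒ one south one south S S S   [C -> S S]
one south one south S S S ⇒ one south one south south S S   [S -> south]
one south one south south S S ⇒ one south one south south south S   [S -> south]
one south one south south south S ⇒ one south one south south south one south one   [S -> one south one]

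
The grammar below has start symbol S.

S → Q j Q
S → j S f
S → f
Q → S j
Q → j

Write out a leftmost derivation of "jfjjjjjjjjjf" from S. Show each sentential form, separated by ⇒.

S ⇒ jSf ⇒ jQjQf ⇒ jSjjQf ⇒ jfjjQf ⇒ jfjjSjf ⇒ jfjjQjQjf ⇒ jfjjSjjQjf ⇒ jfjjQjQjjQjf ⇒ jfjjjjQjjQjf ⇒ jfjjjjjjjQjf ⇒ jfjjjjjjjjjf

S ⇒ jSf   [S → j S f]
jSf ⇒ jQjQf   [S → Q j Q]
jQjQf ⇒ jSjjQf   [Q → S j]
jSjjQf ⇒ jfjjQf   [S → f]
jfjjQf ⇒ jfjjSjf   [Q → S j]
jfjjSjf ⇒ jfjjQjQjf   [S → Q j Q]
jfjjQjQjf ⇒ jfjjSjjQjf   [Q → S j]
jfjjSjjQjf ⇒ jfjjQjQjjQjf   [S → Q j Q]
jfjjQjQjjQjf ⇒ jfjjjjQjjQjf   [Q → j]
jfjjjjQjjQjf ⇒ jfjjjjjjjQjf   [Q → j]
jfjjjjjjjQjf ⇒ jfjjjjjjjjjf   [Q → j]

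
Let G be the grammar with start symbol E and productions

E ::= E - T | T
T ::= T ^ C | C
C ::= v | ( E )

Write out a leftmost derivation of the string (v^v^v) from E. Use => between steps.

E => T   [E ::= T]
T => C   [T ::= C]
C => (E)   [C ::= ( E )]
(E) => (T)   [E ::= T]
(T) => (T^C)   [T ::= T ^ C]
(T^C) => (T^C^C)   [T ::= T ^ C]
(T^C^C) => (C^C^C)   [T ::= C]
(C^C^C) => (v^C^C)   [C ::= v]
(v^C^C) => (v^v^C)   [C ::= v]
(v^v^C) => (v^v^v)   [C ::= v]

E=>T=>C=>(E)=>(T)=>(T^C)=>(T^C^C)=>(C^C^C)=>(v^C^C)=>(v^v^C)=>(v^v^v)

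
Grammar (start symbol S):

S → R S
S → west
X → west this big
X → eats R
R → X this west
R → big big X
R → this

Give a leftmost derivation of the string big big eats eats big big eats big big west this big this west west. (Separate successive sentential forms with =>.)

S => R S => big big X S => big big eats R S => big big eats X this west S => big big eats eats R this west S => big big eats eats big big X this west S => big big eats eats big big eats R this west S => big big eats eats big big eats big big X this west S => big big eats eats big big eats big big west this big this west S => big big eats eats big big eats big big west this big this west west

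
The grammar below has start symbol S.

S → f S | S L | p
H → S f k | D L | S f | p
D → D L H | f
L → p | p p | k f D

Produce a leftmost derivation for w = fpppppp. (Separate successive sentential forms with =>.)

S => SL => SLL => SLLL => SLLLL => fSLLLL => fpLLLL => fppLLL => fpppLL => fppppL => fpppppp

S => SL   [S → S L]
SL => SLL   [S → S L]
SLL => SLLL   [S → S L]
SLLL => SLLLL   [S → S L]
SLLLL => fSLLLL   [S → f S]
fSLLLL => fpLLLL   [S → p]
fpLLLL => fppLLL   [L → p]
fppLLL => fpppLL   [L → p]
fpppLL => fppppL   [L → p]
fppppL => fpppppp   [L → p p]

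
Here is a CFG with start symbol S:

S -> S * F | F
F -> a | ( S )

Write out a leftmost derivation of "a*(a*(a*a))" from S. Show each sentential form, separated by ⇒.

S ⇒ S*F ⇒ F*F ⇒ a*F ⇒ a*(S) ⇒ a*(S*F) ⇒ a*(F*F) ⇒ a*(a*F) ⇒ a*(a*(S)) ⇒ a*(a*(S*F)) ⇒ a*(a*(F*F)) ⇒ a*(a*(a*F)) ⇒ a*(a*(a*a))

S ⇒ S*F   [S -> S * F]
S*F ⇒ F*F   [S -> F]
F*F ⇒ a*F   [F -> a]
a*F ⇒ a*(S)   [F -> ( S )]
a*(S) ⇒ a*(S*F)   [S -> S * F]
a*(S*F) ⇒ a*(F*F)   [S -> F]
a*(F*F) ⇒ a*(a*F)   [F -> a]
a*(a*F) ⇒ a*(a*(S))   [F -> ( S )]
a*(a*(S)) ⇒ a*(a*(S*F))   [S -> S * F]
a*(a*(S*F)) ⇒ a*(a*(F*F))   [S -> F]
a*(a*(F*F)) ⇒ a*(a*(a*F))   [F -> a]
a*(a*(a*F)) ⇒ a*(a*(a*a))   [F -> a]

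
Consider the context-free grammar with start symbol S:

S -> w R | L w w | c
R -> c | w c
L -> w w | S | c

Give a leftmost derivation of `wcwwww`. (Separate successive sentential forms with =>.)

S => Lww => Sww => Lwwww => Swwww => wRwwww => wcwwww

S => Lww   [S -> L w w]
Lww => Sww   [L -> S]
Sww => Lwwww   [S -> L w w]
Lwwww => Swwww   [L -> S]
Swwww => wRwwww   [S -> w R]
wRwwww => wcwwww   [R -> c]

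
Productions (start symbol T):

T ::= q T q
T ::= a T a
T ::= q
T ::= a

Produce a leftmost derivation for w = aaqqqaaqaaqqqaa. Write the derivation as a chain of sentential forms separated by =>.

T => aTa   [T ::= a T a]
aTa => aaTaa   [T ::= a T a]
aaTaa => aaqTqaa   [T ::= q T q]
aaqTqaa => aaqqTqqaa   [T ::= q T q]
aaqqTqqaa => aaqqqTqqqaa   [T ::= q T q]
aaqqqTqqqaa => aaqqqaTaqqqaa   [T ::= a T a]
aaqqqaTaqqqaa => aaqqqaaTaaqqqaa   [T ::= a T a]
aaqqqaaTaaqqqaa => aaqqqaaqaaqqqaa   [T ::= q]

T => aTa => aaTaa => aaqTqaa => aaqqTqqaa => aaqqqTqqqaa => aaqqqaTaqqqaa => aaqqqaaTaaqqqaa => aaqqqaaqaaqqqaa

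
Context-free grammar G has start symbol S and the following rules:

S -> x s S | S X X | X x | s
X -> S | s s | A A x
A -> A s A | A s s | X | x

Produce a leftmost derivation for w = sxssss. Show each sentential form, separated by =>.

S => SXX   [S -> S X X]
SXX => XxXX   [S -> X x]
XxXX => SxXX   [X -> S]
SxXX => sxXX   [S -> s]
sxXX => sxssX   [X -> s s]
sxssX => sxssss   [X -> s s]

S => SXX => XxXX => SxXX => sxXX => sxssX => sxssss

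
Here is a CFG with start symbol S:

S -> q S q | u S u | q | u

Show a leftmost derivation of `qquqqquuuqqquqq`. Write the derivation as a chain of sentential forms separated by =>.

S => qSq   [S -> q S q]
qSq => qqSqq   [S -> q S q]
qqSqq => qquSuqq   [S -> u S u]
qquSuqq => qquqSquqq   [S -> q S q]
qquqSquqq => qquqqSqquqq   [S -> q S q]
qquqqSqquqq => qquqqqSqqquqq   [S -> q S q]
qquqqqSqqquqq => qquqqquSuqqquqq   [S -> u S u]
qquqqquSuqqquqq => qquqqquuuqqquqq   [S -> u]

S => qSq => qqSqq => qquSuqq => qquqSquqq => qquqqSqquqq => qquqqqSqqquqq => qquqqquSuqqquqq => qquqqquuuqqquqq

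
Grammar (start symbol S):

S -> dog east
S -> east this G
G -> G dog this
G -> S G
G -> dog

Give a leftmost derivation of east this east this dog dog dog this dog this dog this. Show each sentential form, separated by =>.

S => east this G   [S -> east this G]
east this G => east this G dog this   [G -> G dog this]
east this G dog this => east this G dog this dog this   [G -> G dog this]
east this G dog this dog this => east this G dog this dog this dog this   [G -> G dog this]
east this G dog this dog this dog this => east this S G dog this dog this dog this   [G -> S G]
east this S G dog this dog this dog this => east this east this G G dog this dog this dog this   [S -> east this G]
east this east this G G dog this dog this dog this => east this east this dog G dog this dog this dog this   [G -> dog]
east this east this dog G dog this dog this dog this => east this east this dog dog dog this dog this dog this   [G -> dog]

S => east this G => east this G dog this => east this G dog this dog this => east this G dog this dog this dog this => east this S G dog this dog this dog this => east this east this G G dog this dog this dog this => east this east this dog G dog this dog this dog this => east this east this dog dog dog this dog this dog this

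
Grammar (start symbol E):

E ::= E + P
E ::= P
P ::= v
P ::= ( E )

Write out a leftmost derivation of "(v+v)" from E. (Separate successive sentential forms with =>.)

E => P => (E) => (E+P) => (P+P) => (v+P) => (v+v)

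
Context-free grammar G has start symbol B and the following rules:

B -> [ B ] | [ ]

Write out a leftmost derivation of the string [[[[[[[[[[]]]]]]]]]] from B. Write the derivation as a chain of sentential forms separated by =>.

B => [B]   [B -> [ B ]]
[B] => [[B]]   [B -> [ B ]]
[[B]] => [[[B]]]   [B -> [ B ]]
[[[B]]] => [[[[B]]]]   [B -> [ B ]]
[[[[B]]]] => [[[[[B]]]]]   [B -> [ B ]]
[[[[[B]]]]] => [[[[[[B]]]]]]   [B -> [ B ]]
[[[[[[B]]]]]] => [[[[[[[B]]]]]]]   [B -> [ B ]]
[[[[[[[B]]]]]]] => [[[[[[[[B]]]]]]]]   [B -> [ B ]]
[[[[[[[[B]]]]]]]] => [[[[[[[[[B]]]]]]]]]   [B -> [ B ]]
[[[[[[[[[B]]]]]]]]] => [[[[[[[[[[]]]]]]]]]]   [B -> [ ]]

B => [B] => [[B]] => [[[B]]] => [[[[B]]]] => [[[[[B]]]]] => [[[[[[B]]]]]] => [[[[[[[B]]]]]]] => [[[[[[[[B]]]]]]]] => [[[[[[[[[B]]]]]]]]] => [[[[[[[[[[]]]]]]]]]]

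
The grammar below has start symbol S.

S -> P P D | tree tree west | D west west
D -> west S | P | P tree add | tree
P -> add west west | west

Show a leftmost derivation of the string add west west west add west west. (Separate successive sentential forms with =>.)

S => P P D => add west west P D => add west west west D => add west west west P => add west west west add west west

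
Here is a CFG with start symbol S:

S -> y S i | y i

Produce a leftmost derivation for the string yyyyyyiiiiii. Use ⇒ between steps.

S ⇒ ySi ⇒ yySii ⇒ yyySiii ⇒ yyyySiiii ⇒ yyyyySiiiii ⇒ yyyyyyiiiiii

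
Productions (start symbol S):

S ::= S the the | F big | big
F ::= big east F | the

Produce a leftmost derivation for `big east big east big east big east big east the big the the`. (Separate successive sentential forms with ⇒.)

S ⇒ S the the ⇒ F big the the ⇒ big east F big the the ⇒ big east big east F big the the ⇒ big east big east big east F big the the ⇒ big east big east big east big east F big the the ⇒ big east big east big east big east big east F big the the ⇒ big east big east big east big east big east the big the the

S ⇒ S the the   [S ::= S the the]
S the the ⇒ F big the the   [S ::= F big]
F big the the ⇒ big east F big the the   [F ::= big east F]
big east F big the the ⇒ big east big east F big the the   [F ::= big east F]
big east big east F big the the ⇒ big east big east big east F big the the   [F ::= big east F]
big east big east big east F big the the ⇒ big east big east big east big east F big the the   [F ::= big east F]
big east big east big east big east F big the the ⇒ big east big east big east big east big east F big the the   [F ::= big east F]
big east big east big east big east big east F big the the ⇒ big east big east big east big east big east the big the the   [F ::= the]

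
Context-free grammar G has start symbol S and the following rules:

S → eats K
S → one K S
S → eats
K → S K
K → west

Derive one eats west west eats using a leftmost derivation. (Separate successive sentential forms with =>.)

S => one K S => one S K S => one eats K K S => one eats west K S => one eats west west S => one eats west west eats

S => one K S   [S → one K S]
one K S => one S K S   [K → S K]
one S K S => one eats K K S   [S → eats K]
one eats K K S => one eats west K S   [K → west]
one eats west K S => one eats west west S   [K → west]
one eats west west S => one eats west west eats   [S → eats]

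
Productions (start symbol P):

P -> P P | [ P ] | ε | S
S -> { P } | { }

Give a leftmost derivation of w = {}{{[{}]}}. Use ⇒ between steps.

P⇒PP⇒SP⇒{}P⇒{}PP⇒{}SP⇒{}{P}P⇒{}{S}P⇒{}{{P}}P⇒{}{{[P]}}P⇒{}{{[S]}}P⇒{}{{[{}]}}P⇒{}{{[{}]}}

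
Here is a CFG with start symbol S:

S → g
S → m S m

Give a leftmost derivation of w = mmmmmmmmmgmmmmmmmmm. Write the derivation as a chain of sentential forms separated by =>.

S => mSm => mmSmm => mmmSmmm => mmmmSmmmm => mmmmmSmmmmm => mmmmmmSmmmmmm => mmmmmmmSmmmmmmm => mmmmmmmmSmmmmmmmm => mmmmmmmmmSmmmmmmmmm => mmmmmmmmmgmmmmmmmmm

S => mSm   [S → m S m]
mSm => mmSmm   [S → m S m]
mmSmm => mmmSmmm   [S → m S m]
mmmSmmm => mmmmSmmmm   [S → m S m]
mmmmSmmmm => mmmmmSmmmmm   [S → m S m]
mmmmmSmmmmm => mmmmmmSmmmmmm   [S → m S m]
mmmmmmSmmmmmm => mmmmmmmSmmmmmmm   [S → m S m]
mmmmmmmSmmmmmmm => mmmmmmmmSmmmmmmmm   [S → m S m]
mmmmmmmmSmmmmmmmm => mmmmmmmmmSmmmmmmmmm   [S → m S m]
mmmmmmmmmSmmmmmmmmm => mmmmmmmmmgmmmmmmmmm   [S → g]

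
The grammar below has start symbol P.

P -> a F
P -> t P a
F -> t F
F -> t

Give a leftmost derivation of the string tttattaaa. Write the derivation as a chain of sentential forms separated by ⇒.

P ⇒ tPa ⇒ ttPaa ⇒ tttPaaa ⇒ tttaFaaa ⇒ tttatFaaa ⇒ tttattaaa

P ⇒ tPa   [P -> t P a]
tPa ⇒ ttPaa   [P -> t P a]
ttPaa ⇒ tttPaaa   [P -> t P a]
tttPaaa ⇒ tttaFaaa   [P -> a F]
tttaFaaa ⇒ tttatFaaa   [F -> t F]
tttatFaaa ⇒ tttattaaa   [F -> t]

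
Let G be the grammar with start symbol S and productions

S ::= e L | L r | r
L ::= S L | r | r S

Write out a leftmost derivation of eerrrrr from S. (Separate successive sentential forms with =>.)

S => Lr => SLr => eLLr => eSLLr => eeLLLr => eerSLLr => eerrLLr => eerrrLr => eerrrrr

S => Lr   [S ::= L r]
Lr => SLr   [L ::= S L]
SLr => eLLr   [S ::= e L]
eLLr => eSLLr   [L ::= S L]
eSLLr => eeLLLr   [S ::= e L]
eeLLLr => eerSLLr   [L ::= r S]
eerSLLr => eerrLLr   [S ::= r]
eerrLLr => eerrrLr   [L ::= r]
eerrrLr => eerrrrr   [L ::= r]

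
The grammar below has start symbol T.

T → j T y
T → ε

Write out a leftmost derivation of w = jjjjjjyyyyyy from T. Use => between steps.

T => jTy => jjTyy => jjjTyyy => jjjjTyyyy => jjjjjTyyyyy => jjjjjjTyyyyyy => jjjjjjyyyyyy

T => jTy   [T → j T y]
jTy => jjTyy   [T → j T y]
jjTyy => jjjTyyy   [T → j T y]
jjjTyyy => jjjjTyyyy   [T → j T y]
jjjjTyyyy => jjjjjTyyyyy   [T → j T y]
jjjjjTyyyyy => jjjjjjTyyyyyy   [T → j T y]
jjjjjjTyyyyyy => jjjjjjyyyyyy   [T → ε]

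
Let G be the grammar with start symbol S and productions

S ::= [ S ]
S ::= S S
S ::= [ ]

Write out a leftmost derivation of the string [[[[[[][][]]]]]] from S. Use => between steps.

S => [S]   [S ::= [ S ]]
[S] => [[S]]   [S ::= [ S ]]
[[S]] => [[[S]]]   [S ::= [ S ]]
[[[S]]] => [[[[S]]]]   [S ::= [ S ]]
[[[[S]]]] => [[[[[S]]]]]   [S ::= [ S ]]
[[[[[S]]]]] => [[[[[SS]]]]]   [S ::= S S]
[[[[[SS]]]]] => [[[[[SSS]]]]]   [S ::= S S]
[[[[[SSS]]]]] => [[[[[[]SS]]]]]   [S ::= [ ]]
[[[[[[]SS]]]]] => [[[[[[][]S]]]]]   [S ::= [ ]]
[[[[[[][]S]]]]] => [[[[[[][][]]]]]]   [S ::= [ ]]

S => [S] => [[S]] => [[[S]]] => [[[[S]]]] => [[[[[S]]]]] => [[[[[SS]]]]] => [[[[[SSS]]]]] => [[[[[[]SS]]]]] => [[[[[[][]S]]]]] => [[[[[[][][]]]]]]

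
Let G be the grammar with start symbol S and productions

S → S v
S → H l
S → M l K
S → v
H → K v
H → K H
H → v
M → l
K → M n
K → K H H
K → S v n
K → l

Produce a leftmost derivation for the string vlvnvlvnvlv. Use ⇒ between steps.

S ⇒ Sv   [S → S v]
Sv ⇒ Hlv   [S → H l]
Hlv ⇒ Kvlv   [H → K v]
Kvlv ⇒ Svnvlv   [K → S v n]
Svnvlv ⇒ Hlvnvlv   [S → H l]
Hlvnvlv ⇒ KHlvnvlv   [H → K H]
KHlvnvlv ⇒ SvnHlvnvlv   [K → S v n]
SvnHlvnvlv ⇒ HlvnHlvnvlv   [S → H l]
HlvnHlvnvlv ⇒ vlvnHlvnvlv   [H → v]
vlvnHlvnvlv ⇒ vlvnvlvnvlv   [H → v]

S ⇒ Sv ⇒ Hlv ⇒ Kvlv ⇒ Svnvlv ⇒ Hlvnvlv ⇒ KHlvnvlv ⇒ SvnHlvnvlv ⇒ HlvnHlvnvlv ⇒ vlvnHlvnvlv ⇒ vlvnvlvnvlv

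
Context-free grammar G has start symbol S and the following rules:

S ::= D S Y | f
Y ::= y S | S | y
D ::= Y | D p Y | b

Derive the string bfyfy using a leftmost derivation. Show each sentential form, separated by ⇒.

S⇒DSY⇒YSY⇒SSY⇒DSYSY⇒bSYSY⇒bfYSY⇒bfySY⇒bfyfY⇒bfyfy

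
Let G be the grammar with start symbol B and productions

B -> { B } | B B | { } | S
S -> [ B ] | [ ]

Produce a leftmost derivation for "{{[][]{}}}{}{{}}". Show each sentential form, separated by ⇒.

B ⇒ BB ⇒ {B}B ⇒ {{B}}B ⇒ {{BB}}B ⇒ {{BBB}}B ⇒ {{SBB}}B ⇒ {{[]BB}}B ⇒ {{[]SB}}B ⇒ {{[][]B}}B ⇒ {{[][]{}}}B ⇒ {{[][]{}}}BB ⇒ {{[][]{}}}{}B ⇒ {{[][]{}}}{}{B} ⇒ {{[][]{}}}{}{{}}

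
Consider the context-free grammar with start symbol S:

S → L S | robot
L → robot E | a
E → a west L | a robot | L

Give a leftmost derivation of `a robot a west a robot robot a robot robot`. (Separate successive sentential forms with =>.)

S => L S => a S => a L S => a robot E S => a robot a west L S => a robot a west a S => a robot a west a L S => a robot a west a robot E S => a robot a west a robot L S => a robot a west a robot robot E S => a robot a west a robot robot a robot S => a robot a west a robot robot a robot robot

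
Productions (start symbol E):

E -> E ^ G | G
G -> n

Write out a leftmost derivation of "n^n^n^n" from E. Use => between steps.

E => E^G => E^G^G => E^G^G^G => G^G^G^G => n^G^G^G => n^n^G^G => n^n^n^G => n^n^n^n

E => E^G   [E -> E ^ G]
E^G => E^G^G   [E -> E ^ G]
E^G^G => E^G^G^G   [E -> E ^ G]
E^G^G^G => G^G^G^G   [E -> G]
G^G^G^G => n^G^G^G   [G -> n]
n^G^G^G => n^n^G^G   [G -> n]
n^n^G^G => n^n^n^G   [G -> n]
n^n^n^G => n^n^n^n   [G -> n]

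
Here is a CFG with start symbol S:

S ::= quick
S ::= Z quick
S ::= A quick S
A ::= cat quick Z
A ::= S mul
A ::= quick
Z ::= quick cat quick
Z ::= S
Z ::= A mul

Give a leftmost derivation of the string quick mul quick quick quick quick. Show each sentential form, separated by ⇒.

S ⇒ A quick S ⇒ S mul quick S ⇒ quick mul quick S ⇒ quick mul quick A quick S ⇒ quick mul quick quick quick S ⇒ quick mul quick quick quick quick

S ⇒ A quick S   [S ::= A quick S]
A quick S ⇒ S mul quick S   [A ::= S mul]
S mul quick S ⇒ quick mul quick S   [S ::= quick]
quick mul quick S ⇒ quick mul quick A quick S   [S ::= A quick S]
quick mul quick A quick S ⇒ quick mul quick quick quick S   [A ::= quick]
quick mul quick quick quick S ⇒ quick mul quick quick quick quick   [S ::= quick]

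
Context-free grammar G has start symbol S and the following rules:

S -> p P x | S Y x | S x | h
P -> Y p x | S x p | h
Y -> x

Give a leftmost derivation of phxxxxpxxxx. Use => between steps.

S => SYx => SxYx => pPxxYx => pSxpxxYx => pSYxxpxxYx => pSxYxxpxxYx => phxYxxpxxYx => phxxxxpxxYx => phxxxxpxxxx

S => SYx   [S -> S Y x]
SYx => SxYx   [S -> S x]
SxYx => pPxxYx   [S -> p P x]
pPxxYx => pSxpxxYx   [P -> S x p]
pSxpxxYx => pSYxxpxxYx   [S -> S Y x]
pSYxxpxxYx => pSxYxxpxxYx   [S -> S x]
pSxYxxpxxYx => phxYxxpxxYx   [S -> h]
phxYxxpxxYx => phxxxxpxxYx   [Y -> x]
phxxxxpxxYx => phxxxxpxxxx   [Y -> x]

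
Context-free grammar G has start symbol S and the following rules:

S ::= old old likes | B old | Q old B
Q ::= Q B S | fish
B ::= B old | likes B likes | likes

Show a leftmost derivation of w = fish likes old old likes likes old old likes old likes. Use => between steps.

S => Q old B   [S ::= Q old B]
Q old B => Q B S old B   [Q ::= Q B S]
Q B S old B => Q B S B S old B   [Q ::= Q B S]
Q B S B S old B => fish B S B S old B   [Q ::= fish]
fish B S B S old B => fish likes S B S old B   [B ::= likes]
fish likes S B S old B => fish likes old old likes B S old B   [S ::= old old likes]
fish likes old old likes B S old B => fish likes old old likes likes S old B   [B ::= likes]
fish likes old old likes likes S old B => fish likes old old likes likes old old likes old B   [S ::= old old likes]
fish likes old old likes likes old old likes old B => fish likes old old likes likes old old likes old likes   [B ::= likes]

S => Q old B => Q B S old B => Q B S B S old B => fish B S B S old B => fish likes S B S old B => fish likes old old likes B S old B => fish likes old old likes likes S old B => fish likes old old likes likes old old likes old B => fish likes old old likes likes old old likes old likes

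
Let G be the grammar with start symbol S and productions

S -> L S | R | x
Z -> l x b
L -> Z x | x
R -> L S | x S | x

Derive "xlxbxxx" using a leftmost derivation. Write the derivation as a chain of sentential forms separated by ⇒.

S ⇒ LS   [S -> L S]
LS ⇒ xS   [L -> x]
xS ⇒ xLS   [S -> L S]
xLS ⇒ xZxS   [L -> Z x]
xZxS ⇒ xlxbxS   [Z -> l x b]
xlxbxS ⇒ xlxbxR   [S -> R]
xlxbxR ⇒ xlxbxLS   [R -> L S]
xlxbxLS ⇒ xlxbxxS   [L -> x]
xlxbxxS ⇒ xlxbxxx   [S -> x]

S ⇒ LS ⇒ xS ⇒ xLS ⇒ xZxS ⇒ xlxbxS ⇒ xlxbxR ⇒ xlxbxLS ⇒ xlxbxxS ⇒ xlxbxxx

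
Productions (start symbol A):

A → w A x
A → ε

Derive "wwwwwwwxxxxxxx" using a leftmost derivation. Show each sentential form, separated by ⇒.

A ⇒ wAx ⇒ wwAxx ⇒ wwwAxxx ⇒ wwwwAxxxx ⇒ wwwwwAxxxxx ⇒ wwwwwwAxxxxxx ⇒ wwwwwwwAxxxxxxx ⇒ wwwwwwwxxxxxxx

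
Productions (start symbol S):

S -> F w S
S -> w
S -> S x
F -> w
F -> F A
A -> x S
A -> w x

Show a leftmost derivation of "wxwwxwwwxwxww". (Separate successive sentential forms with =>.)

S => FwS => FAwS => FAAwS => FAAAwS => wAAAwS => wxSAAwS => wxFwSAAwS => wxFAwSAAwS => wxwAwSAAwS => wxwwxwSAAwS => wxwwxwwAAwS => wxwwxwwwxAwS => wxwwxwwwxwxwS => wxwwxwwwxwxww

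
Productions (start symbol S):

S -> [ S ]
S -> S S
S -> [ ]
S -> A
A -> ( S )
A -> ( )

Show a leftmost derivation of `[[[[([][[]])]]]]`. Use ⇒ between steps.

S ⇒ [S] ⇒ [[S]] ⇒ [[[S]]] ⇒ [[[[S]]]] ⇒ [[[[A]]]] ⇒ [[[[(S)]]]] ⇒ [[[[(SS)]]]] ⇒ [[[[([]S)]]]] ⇒ [[[[([][S])]]]] ⇒ [[[[([][[]])]]]]

S ⇒ [S]   [S -> [ S ]]
[S] ⇒ [[S]]   [S -> [ S ]]
[[S]] ⇒ [[[S]]]   [S -> [ S ]]
[[[S]]] ⇒ [[[[S]]]]   [S -> [ S ]]
[[[[S]]]] ⇒ [[[[A]]]]   [S -> A]
[[[[A]]]] ⇒ [[[[(S)]]]]   [A -> ( S )]
[[[[(S)]]]] ⇒ [[[[(SS)]]]]   [S -> S S]
[[[[(SS)]]]] ⇒ [[[[([]S)]]]]   [S -> [ ]]
[[[[([]S)]]]] ⇒ [[[[([][S])]]]]   [S -> [ S ]]
[[[[([][S])]]]] ⇒ [[[[([][[]])]]]]   [S -> [ ]]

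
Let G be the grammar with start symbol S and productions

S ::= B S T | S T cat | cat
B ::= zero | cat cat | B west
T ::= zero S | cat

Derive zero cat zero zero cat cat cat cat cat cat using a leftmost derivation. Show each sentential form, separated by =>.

S => S T cat => B S T T cat => zero S T T cat => zero cat T T cat => zero cat zero S T cat => zero cat zero S T cat T cat => zero cat zero B S T T cat T cat => zero cat zero zero S T T cat T cat => zero cat zero zero cat T T cat T cat => zero cat zero zero cat cat T cat T cat => zero cat zero zero cat cat cat cat T cat => zero cat zero zero cat cat cat cat cat cat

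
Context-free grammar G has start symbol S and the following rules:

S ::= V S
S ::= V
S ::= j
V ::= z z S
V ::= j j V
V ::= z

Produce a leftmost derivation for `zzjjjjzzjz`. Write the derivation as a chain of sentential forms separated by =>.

S => VS   [S ::= V S]
VS => zzSS   [V ::= z z S]
zzSS => zzVS   [S ::= V]
zzVS => zzjjVS   [V ::= j j V]
zzjjVS => zzjjjjVS   [V ::= j j V]
zzjjjjVS => zzjjjjzzSS   [V ::= z z S]
zzjjjjzzSS => zzjjjjzzjS   [S ::= j]
zzjjjjzzjS => zzjjjjzzjV   [S ::= V]
zzjjjjzzjV => zzjjjjzzjz   [V ::= z]

S=>VS=>zzSS=>zzVS=>zzjjVS=>zzjjjjVS=>zzjjjjzzSS=>zzjjjjzzjS=>zzjjjjzzjV=>zzjjjjzzjz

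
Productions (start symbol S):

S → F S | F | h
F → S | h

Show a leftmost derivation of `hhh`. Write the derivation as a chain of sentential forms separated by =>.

S => FS   [S → F S]
FS => SS   [F → S]
SS => FSS   [S → F S]
FSS => hSS   [F → h]
hSS => hhS   [S → h]
hhS => hhh   [S → h]

S => FS => SS => FSS => hSS => hhS => hhh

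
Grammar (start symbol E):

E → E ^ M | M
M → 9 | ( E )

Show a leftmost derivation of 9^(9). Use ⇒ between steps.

E ⇒ E^M   [E → E ^ M]
E^M ⇒ M^M   [E → M]
M^M ⇒ 9^M   [M → 9]
9^M ⇒ 9^(E)   [M → ( E )]
9^(E) ⇒ 9^(M)   [E → M]
9^(M) ⇒ 9^(9)   [M → 9]

E ⇒ E^M ⇒ M^M ⇒ 9^M ⇒ 9^(E) ⇒ 9^(M) ⇒ 9^(9)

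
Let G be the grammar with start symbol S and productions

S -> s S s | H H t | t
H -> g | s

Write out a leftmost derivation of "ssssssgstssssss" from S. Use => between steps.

S => sSs => ssSss => sssSsss => ssssSssss => sssssSsssss => ssssssSssssss => ssssssHHtssssss => ssssssgHtssssss => ssssssgstssssss

S => sSs   [S -> s S s]
sSs => ssSss   [S -> s S s]
ssSss => sssSsss   [S -> s S s]
sssSsss => ssssSssss   [S -> s S s]
ssssSssss => sssssSsssss   [S -> s S s]
sssssSsssss => ssssssSssssss   [S -> s S s]
ssssssSssssss => ssssssHHtssssss   [S -> H H t]
ssssssHHtssssss => ssssssgHtssssss   [H -> g]
ssssssgHtssssss => ssssssgstssssss   [H -> s]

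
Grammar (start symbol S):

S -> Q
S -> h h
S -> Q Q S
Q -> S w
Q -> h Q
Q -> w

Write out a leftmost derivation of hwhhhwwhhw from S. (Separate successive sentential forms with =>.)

S => Q => Sw => QQSw => hQQSw => hwQSw => hwhQSw => hwhhQSw => hwhhhQSw => hwhhhSwSw => hwhhhQwSw => hwhhhwwSw => hwhhhwwhhw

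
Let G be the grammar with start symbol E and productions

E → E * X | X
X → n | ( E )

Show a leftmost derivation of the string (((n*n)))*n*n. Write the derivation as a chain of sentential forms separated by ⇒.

E ⇒ E*X   [E → E * X]
E*X ⇒ E*X*X   [E → E * X]
E*X*X ⇒ X*X*X   [E → X]
X*X*X ⇒ (E)*X*X   [X → ( E )]
(E)*X*X ⇒ (X)*X*X   [E → X]
(X)*X*X ⇒ ((E))*X*X   [X → ( E )]
((E))*X*X ⇒ ((X))*X*X   [E → X]
((X))*X*X ⇒ (((E)))*X*X   [X → ( E )]
(((E)))*X*X ⇒ (((E*X)))*X*X   [E → E * X]
(((E*X)))*X*X ⇒ (((X*X)))*X*X   [E → X]
(((X*X)))*X*X ⇒ (((n*X)))*X*X   [X → n]
(((n*X)))*X*X ⇒ (((n*n)))*X*X   [X → n]
(((n*n)))*X*X ⇒ (((n*n)))*n*X   [X → n]
(((n*n)))*n*X ⇒ (((n*n)))*n*n   [X → n]

E⇒E*X⇒E*X*X⇒X*X*X⇒(E)*X*X⇒(X)*X*X⇒((E))*X*X⇒((X))*X*X⇒(((E)))*X*X⇒(((E*X)))*X*X⇒(((X*X)))*X*X⇒(((n*X)))*X*X⇒(((n*n)))*X*X⇒(((n*n)))*n*X⇒(((n*n)))*n*n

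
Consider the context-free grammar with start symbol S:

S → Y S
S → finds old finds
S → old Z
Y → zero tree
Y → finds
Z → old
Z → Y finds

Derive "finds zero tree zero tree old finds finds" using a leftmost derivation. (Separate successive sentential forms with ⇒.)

S ⇒ Y S ⇒ finds S ⇒ finds Y S ⇒ finds zero tree S ⇒ finds zero tree Y S ⇒ finds zero tree zero tree S ⇒ finds zero tree zero tree old Z ⇒ finds zero tree zero tree old Y finds ⇒ finds zero tree zero tree old finds finds

S ⇒ Y S   [S → Y S]
Y S ⇒ finds S   [Y → finds]
finds S ⇒ finds Y S   [S → Y S]
finds Y S ⇒ finds zero tree S   [Y → zero tree]
finds zero tree S ⇒ finds zero tree Y S   [S → Y S]
finds zero tree Y S ⇒ finds zero tree zero tree S   [Y → zero tree]
finds zero tree zero tree S ⇒ finds zero tree zero tree old Z   [S → old Z]
finds zero tree zero tree old Z ⇒ finds zero tree zero tree old Y finds   [Z → Y finds]
finds zero tree zero tree old Y finds ⇒ finds zero tree zero tree old finds finds   [Y → finds]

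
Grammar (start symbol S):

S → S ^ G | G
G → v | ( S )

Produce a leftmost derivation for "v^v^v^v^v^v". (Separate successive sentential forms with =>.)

S => S^G   [S → S ^ G]
S^G => S^G^G   [S → S ^ G]
S^G^G => S^G^G^G   [S → S ^ G]
S^G^G^G => S^G^G^G^G   [S → S ^ G]
S^G^G^G^G => S^G^G^G^G^G   [S → S ^ G]
S^G^G^G^G^G => G^G^G^G^G^G   [S → G]
G^G^G^G^G^G => v^G^G^G^G^G   [G → v]
v^G^G^G^G^G => v^v^G^G^G^G   [G → v]
v^v^G^G^G^G => v^v^v^G^G^G   [G → v]
v^v^v^G^G^G => v^v^v^v^G^G   [G → v]
v^v^v^v^G^G => v^v^v^v^v^G   [G → v]
v^v^v^v^v^G => v^v^v^v^v^v   [G → v]

S => S^G => S^G^G => S^G^G^G => S^G^G^G^G => S^G^G^G^G^G => G^G^G^G^G^G => v^G^G^G^G^G => v^v^G^G^G^G => v^v^v^G^G^G => v^v^v^v^G^G => v^v^v^v^v^G => v^v^v^v^v^v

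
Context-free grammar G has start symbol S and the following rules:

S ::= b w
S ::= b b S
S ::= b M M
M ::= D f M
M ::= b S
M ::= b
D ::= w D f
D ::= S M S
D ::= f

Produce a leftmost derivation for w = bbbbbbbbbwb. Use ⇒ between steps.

S ⇒ bbS ⇒ bbbMM ⇒ bbbbSM ⇒ bbbbbbSM ⇒ bbbbbbbbSM ⇒ bbbbbbbbbwM ⇒ bbbbbbbbbwb

S ⇒ bbS   [S ::= b b S]
bbS ⇒ bbbMM   [S ::= b M M]
bbbMM ⇒ bbbbSM   [M ::= b S]
bbbbSM ⇒ bbbbbbSM   [S ::= b b S]
bbbbbbSM ⇒ bbbbbbbbSM   [S ::= b b S]
bbbbbbbbSM ⇒ bbbbbbbbbwM   [S ::= b w]
bbbbbbbbbwM ⇒ bbbbbbbbbwb   [M ::= b]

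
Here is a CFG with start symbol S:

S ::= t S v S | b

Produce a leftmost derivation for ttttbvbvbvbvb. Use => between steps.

S => tSvS   [S ::= t S v S]
tSvS => ttSvSvS   [S ::= t S v S]
ttSvSvS => tttSvSvSvS   [S ::= t S v S]
tttSvSvSvS => ttttSvSvSvSvS   [S ::= t S v S]
ttttSvSvSvSvS => ttttbvSvSvSvS   [S ::= b]
ttttbvSvSvSvS => ttttbvbvSvSvS   [S ::= b]
ttttbvbvSvSvS => ttttbvbvbvSvS   [S ::= b]
ttttbvbvbvSvS => ttttbvbvbvbvS   [S ::= b]
ttttbvbvbvbvS => ttttbvbvbvbvb   [S ::= b]

S => tSvS => ttSvSvS => tttSvSvSvS => ttttSvSvSvSvS => ttttbvSvSvSvS => ttttbvbvSvSvS => ttttbvbvbvSvS => ttttbvbvbvbvS => ttttbvbvbvbvb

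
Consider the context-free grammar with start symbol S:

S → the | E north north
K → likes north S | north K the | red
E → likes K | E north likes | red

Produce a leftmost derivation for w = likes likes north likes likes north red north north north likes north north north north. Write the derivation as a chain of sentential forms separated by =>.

S => E north north   [S → E north north]
E north north => likes K north north   [E → likes K]
likes K north north => likes likes north S north north   [K → likes north S]
likes likes north S north north => likes likes north E north north north north   [S → E north north]
likes likes north E north north north north => likes likes north E north likes north north north north   [E → E north likes]
likes likes north E north likes north north north north => likes likes north likes K north likes north north north north   [E → likes K]
likes likes north likes K north likes north north north north => likes likes north likes likes north S north likes north north north north   [K → likes north S]
likes likes north likes likes north S north likes north north north north => likes likes north likes likes north E north north north likes north north north north   [S → E north north]
likes likes north likes likes north E north north north likes north north north north => likes likes north likes likes north red north north north likes north north north north   [E → red]

S => E north north => likes K north north => likes likes north S north north => likes likes north E north north north north => likes likes north E north likes north north north north => likes likes north likes K north likes north north north north => likes likes north likes likes north S north likes north north north north => likes likes north likes likes north E north north north likes north north north north => likes likes north likes likes north red north north north likes north north north north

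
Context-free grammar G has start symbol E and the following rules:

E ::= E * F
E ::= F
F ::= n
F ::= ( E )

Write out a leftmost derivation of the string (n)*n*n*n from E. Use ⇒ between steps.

E ⇒ E*F   [E ::= E * F]
E*F ⇒ E*F*F   [E ::= E * F]
E*F*F ⇒ E*F*F*F   [E ::= E * F]
E*F*F*F ⇒ F*F*F*F   [E ::= F]
F*F*F*F ⇒ (E)*F*F*F   [F ::= ( E )]
(E)*F*F*F ⇒ (F)*F*F*F   [E ::= F]
(F)*F*F*F ⇒ (n)*F*F*F   [F ::= n]
(n)*F*F*F ⇒ (n)*n*F*F   [F ::= n]
(n)*n*F*F ⇒ (n)*n*n*F   [F ::= n]
(n)*n*n*F ⇒ (n)*n*n*n   [F ::= n]

E⇒E*F⇒E*F*F⇒E*F*F*F⇒F*F*F*F⇒(E)*F*F*F⇒(F)*F*F*F⇒(n)*F*F*F⇒(n)*n*F*F⇒(n)*n*n*F⇒(n)*n*n*n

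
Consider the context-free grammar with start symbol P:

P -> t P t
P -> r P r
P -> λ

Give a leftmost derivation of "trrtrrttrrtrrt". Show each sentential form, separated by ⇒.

P ⇒ tPt ⇒ trPrt ⇒ trrPrrt ⇒ trrtPtrrt ⇒ trrtrPrtrrt ⇒ trrtrrPrrtrrt ⇒ trrtrrtPtrrtrrt ⇒ trrtrrttrrtrrt

P ⇒ tPt   [P -> t P t]
tPt ⇒ trPrt   [P -> r P r]
trPrt ⇒ trrPrrt   [P -> r P r]
trrPrrt ⇒ trrtPtrrt   [P -> t P t]
trrtPtrrt ⇒ trrtrPrtrrt   [P -> r P r]
trrtrPrtrrt ⇒ trrtrrPrrtrrt   [P -> r P r]
trrtrrPrrtrrt ⇒ trrtrrtPtrrtrrt   [P -> t P t]
trrtrrtPtrrtrrt ⇒ trrtrrttrrtrrt   [P -> λ]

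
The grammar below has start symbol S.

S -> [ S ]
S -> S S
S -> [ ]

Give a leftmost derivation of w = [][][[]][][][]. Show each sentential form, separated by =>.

S => SS => SSS => SSSS => SSSSS => []SSSS => [][]SSS => [][]SSSS => [][][S]SSS => [][][[]]SSS => [][][[]][]SS => [][][[]][][]S => [][][[]][][][]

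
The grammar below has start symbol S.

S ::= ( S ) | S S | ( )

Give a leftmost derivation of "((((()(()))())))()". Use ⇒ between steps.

S ⇒ SS   [S ::= S S]
SS ⇒ (S)S   [S ::= ( S )]
(S)S ⇒ ((S))S   [S ::= ( S )]
((S))S ⇒ (((S)))S   [S ::= ( S )]
(((S)))S ⇒ (((SS)))S   [S ::= S S]
(((SS)))S ⇒ ((((S)S)))S   [S ::= ( S )]
((((S)S)))S ⇒ ((((SS)S)))S   [S ::= S S]
((((SS)S)))S ⇒ ((((()S)S)))S   [S ::= ( )]
((((()S)S)))S ⇒ ((((()(S))S)))S   [S ::= ( S )]
((((()(S))S)))S ⇒ ((((()(()))S)))S   [S ::= ( )]
((((()(()))S)))S ⇒ ((((()(()))())))S   [S ::= ( )]
((((()(()))())))S ⇒ ((((()(()))())))()   [S ::= ( )]

S ⇒ SS ⇒ (S)S ⇒ ((S))S ⇒ (((S)))S ⇒ (((SS)))S ⇒ ((((S)S)))S ⇒ ((((SS)S)))S ⇒ ((((()S)S)))S ⇒ ((((()(S))S)))S ⇒ ((((()(()))S)))S ⇒ ((((()(()))())))S ⇒ ((((()(()))())))()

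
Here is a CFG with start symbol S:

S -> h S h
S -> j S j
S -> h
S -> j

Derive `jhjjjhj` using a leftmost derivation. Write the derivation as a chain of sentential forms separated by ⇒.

S ⇒ jSj ⇒ jhShj ⇒ jhjSjhj ⇒ jhjjjhj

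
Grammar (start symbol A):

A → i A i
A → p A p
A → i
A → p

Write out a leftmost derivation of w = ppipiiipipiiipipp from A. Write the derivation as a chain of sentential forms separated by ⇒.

A ⇒ pAp   [A → p A p]
pAp ⇒ ppApp   [A → p A p]
ppApp ⇒ ppiAipp   [A → i A i]
ppiAipp ⇒ ppipApipp   [A → p A p]
ppipApipp ⇒ ppipiAipipp   [A → i A i]
ppipiAipipp ⇒ ppipiiAiipipp   [A → i A i]
ppipiiAiipipp ⇒ ppipiiiAiiipipp   [A → i A i]
ppipiiiAiiipipp ⇒ ppipiiipApiiipipp   [A → p A p]
ppipiiipApiiipipp ⇒ ppipiiipipiiipipp   [A → i]

A⇒pAp⇒ppApp⇒ppiAipp⇒ppipApipp⇒ppipiAipipp⇒ppipiiAiipipp⇒ppipiiiAiiipipp⇒ppipiiipApiiipipp⇒ppipiiipipiiipipp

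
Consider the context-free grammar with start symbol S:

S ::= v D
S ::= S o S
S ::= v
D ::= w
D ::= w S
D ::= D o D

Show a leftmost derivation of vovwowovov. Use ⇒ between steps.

S ⇒ SoS   [S ::= S o S]
SoS ⇒ voS   [S ::= v]
voS ⇒ voSoS   [S ::= S o S]
voSoS ⇒ voSoSoS   [S ::= S o S]
voSoSoS ⇒ vovDoSoS   [S ::= v D]
vovDoSoS ⇒ vovDoDoSoS   [D ::= D o D]
vovDoDoSoS ⇒ vovwoDoSoS   [D ::= w]
vovwoDoSoS ⇒ vovwowoSoS   [D ::= w]
vovwowoSoS ⇒ vovwowovoS   [S ::= v]
vovwowovoS ⇒ vovwowovov   [S ::= v]

S ⇒ SoS ⇒ voS ⇒ voSoS ⇒ voSoSoS ⇒ vovDoSoS ⇒ vovDoDoSoS ⇒ vovwoDoSoS ⇒ vovwowoSoS ⇒ vovwowovoS ⇒ vovwowovov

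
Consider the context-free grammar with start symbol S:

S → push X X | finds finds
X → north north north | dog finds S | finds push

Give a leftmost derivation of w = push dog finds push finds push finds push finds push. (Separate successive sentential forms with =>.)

S => push X X => push dog finds S X => push dog finds push X X X => push dog finds push finds push X X => push dog finds push finds push finds push X => push dog finds push finds push finds push finds push

S => push X X   [S → push X X]
push X X => push dog finds S X   [X → dog finds S]
push dog finds S X => push dog finds push X X X   [S → push X X]
push dog finds push X X X => push dog finds push finds push X X   [X → finds push]
push dog finds push finds push X X => push dog finds push finds push finds push X   [X → finds push]
push dog finds push finds push finds push X => push dog finds push finds push finds push finds push   [X → finds push]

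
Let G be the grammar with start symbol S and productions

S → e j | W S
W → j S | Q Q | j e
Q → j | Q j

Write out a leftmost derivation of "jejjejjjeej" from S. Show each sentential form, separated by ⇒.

S ⇒ WS   [S → W S]
WS ⇒ jSS   [W → j S]
jSS ⇒ jejS   [S → e j]
jejS ⇒ jejWS   [S → W S]
jejWS ⇒ jejjeS   [W → j e]
jejjeS ⇒ jejjeWS   [S → W S]
jejjeWS ⇒ jejjeQQS   [W → Q Q]
jejjeQQS ⇒ jejjejQS   [Q → j]
jejjejQS ⇒ jejjejjS   [Q → j]
jejjejjS ⇒ jejjejjWS   [S → W S]
jejjejjWS ⇒ jejjejjjeS   [W → j e]
jejjejjjeS ⇒ jejjejjjeej   [S → e j]

S ⇒ WS ⇒ jSS ⇒ jejS ⇒ jejWS ⇒ jejjeS ⇒ jejjeWS ⇒ jejjeQQS ⇒ jejjejQS ⇒ jejjejjS ⇒ jejjejjWS ⇒ jejjejjjeS ⇒ jejjejjjeej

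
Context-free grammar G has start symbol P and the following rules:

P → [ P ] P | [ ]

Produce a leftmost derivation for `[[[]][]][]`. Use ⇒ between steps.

P ⇒ [P]P   [P → [ P ] P]
[P]P ⇒ [[P]P]P   [P → [ P ] P]
[[P]P]P ⇒ [[[]]P]P   [P → [ ]]
[[[]]P]P ⇒ [[[]][]]P   [P → [ ]]
[[[]][]]P ⇒ [[[]][]][]   [P → [ ]]

P⇒[P]P⇒[[P]P]P⇒[[[]]P]P⇒[[[]][]]P⇒[[[]][]][]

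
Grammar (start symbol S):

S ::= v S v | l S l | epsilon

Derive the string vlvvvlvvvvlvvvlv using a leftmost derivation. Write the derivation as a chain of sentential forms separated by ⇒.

S ⇒ vSv   [S ::= v S v]
vSv ⇒ vlSlv   [S ::= l S l]
vlSlv ⇒ vlvSvlv   [S ::= v S v]
vlvSvlv ⇒ vlvvSvvlv   [S ::= v S v]
vlvvSvvlv ⇒ vlvvvSvvvlv   [S ::= v S v]
vlvvvSvvvlv ⇒ vlvvvlSlvvvlv   [S ::= l S l]
vlvvvlSlvvvlv ⇒ vlvvvlvSvlvvvlv   [S ::= v S v]
vlvvvlvSvlvvvlv ⇒ vlvvvlvvSvvlvvvlv   [S ::= v S v]
vlvvvlvvSvvlvvvlv ⇒ vlvvvlvvvvlvvvlv   [S ::= epsilon]

S ⇒ vSv ⇒ vlSlv ⇒ vlvSvlv ⇒ vlvvSvvlv ⇒ vlvvvSvvvlv ⇒ vlvvvlSlvvvlv ⇒ vlvvvlvSvlvvvlv ⇒ vlvvvlvvSvvlvvvlv ⇒ vlvvvlvvvvlvvvlv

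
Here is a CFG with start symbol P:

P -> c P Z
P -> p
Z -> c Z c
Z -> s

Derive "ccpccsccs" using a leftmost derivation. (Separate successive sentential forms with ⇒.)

P ⇒ cPZ   [P -> c P Z]
cPZ ⇒ ccPZZ   [P -> c P Z]
ccPZZ ⇒ ccpZZ   [P -> p]
ccpZZ ⇒ ccpcZcZ   [Z -> c Z c]
ccpcZcZ ⇒ ccpccZccZ   [Z -> c Z c]
ccpccZccZ ⇒ ccpccsccZ   [Z -> s]
ccpccsccZ ⇒ ccpccsccs   [Z -> s]

P⇒cPZ⇒ccPZZ⇒ccpZZ⇒ccpcZcZ⇒ccpccZccZ⇒ccpccsccZ⇒ccpccsccs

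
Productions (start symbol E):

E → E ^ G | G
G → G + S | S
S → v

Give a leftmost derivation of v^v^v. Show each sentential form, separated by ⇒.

E ⇒ E^G ⇒ E^G^G ⇒ G^G^G ⇒ S^G^G ⇒ v^G^G ⇒ v^S^G ⇒ v^v^G ⇒ v^v^S ⇒ v^v^v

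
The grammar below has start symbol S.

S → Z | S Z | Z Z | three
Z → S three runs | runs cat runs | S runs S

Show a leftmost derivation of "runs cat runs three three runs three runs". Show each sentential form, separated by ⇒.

S ⇒ Z   [S → Z]
Z ⇒ S three runs   [Z → S three runs]
S three runs ⇒ Z Z three runs   [S → Z Z]
Z Z three runs ⇒ runs cat runs Z three runs   [Z → runs cat runs]
runs cat runs Z three runs ⇒ runs cat runs S three runs three runs   [Z → S three runs]
runs cat runs S three runs three runs ⇒ runs cat runs three three runs three runs   [S → three]

S ⇒ Z ⇒ S three runs ⇒ Z Z three runs ⇒ runs cat runs Z three runs ⇒ runs cat runs S three runs three runs ⇒ runs cat runs three three runs three runs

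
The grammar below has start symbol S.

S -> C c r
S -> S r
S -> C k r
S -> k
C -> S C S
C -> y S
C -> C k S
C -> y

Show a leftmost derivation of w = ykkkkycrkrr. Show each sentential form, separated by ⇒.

S⇒Sr⇒Ckrr⇒CkSkrr⇒CkSkSkrr⇒ySkSkSkrr⇒ykkSkSkrr⇒ykkkkSkrr⇒ykkkkCcrkrr⇒ykkkkycrkrr

S ⇒ Sr   [S -> S r]
Sr ⇒ Ckrr   [S -> C k r]
Ckrr ⇒ CkSkrr   [C -> C k S]
CkSkrr ⇒ CkSkSkrr   [C -> C k S]
CkSkSkrr ⇒ ySkSkSkrr   [C -> y S]
ySkSkSkrr ⇒ ykkSkSkrr   [S -> k]
ykkSkSkrr ⇒ ykkkkSkrr   [S -> k]
ykkkkSkrr ⇒ ykkkkCcrkrr   [S -> C c r]
ykkkkCcrkrr ⇒ ykkkkycrkrr   [C -> y]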